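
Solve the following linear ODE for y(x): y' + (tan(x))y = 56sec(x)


P(x) = tan(x) ⇒ μ = e^(∫tan(x)dx) = sec(x).
(sec(x) y)' = 56sec²(x) ⇒ sec(x) y = 56tan(x) + C.
Multiply by cos(x): y = 56sin(x) + C·cos(x).


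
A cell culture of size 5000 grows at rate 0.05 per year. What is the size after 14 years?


The ODE dP/dt = 0.05P has solution P(t) = P(0)e^(0.05t).
Substitute P(0) = 5000 and t = 14: P(14) = 5000 e^(0.70) ≈ 10069.


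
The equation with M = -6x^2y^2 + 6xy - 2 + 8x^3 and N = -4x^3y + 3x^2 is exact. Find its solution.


Check exactness: ∂M/∂y = -12x^2y + 6x and ∂N/∂x = -12x^2y + 6x; equal, so the equation is exact.
Integrate M with respect to x (treating y as constant): ∫M dx = -2x^3y^2 + 3x^2y - 2x + 2x^4 + h(y).
Differentiate w.r.t. y and set equal to N: all terms match, so h'(y) = 0 and h is a constant absorbed into C.
General solution: -2x^3y^2 + 3x^2y - 2x + 2x^4 = C.


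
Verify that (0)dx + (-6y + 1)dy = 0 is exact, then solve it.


Check exactness: ∂M/∂y = 0 and ∂N/∂x = 0; equal, so the equation is exact.
Integrate M with respect to x (treating y as constant): ∫M dx = 0 + h(y).
Differentiate w.r.t. y and set equal to N: the x-dependent terms already match, leaving h'(y) = -6y + 1. Integrate: h(y) = -3y^2 + y.
So F(x,y) = -3y^2 + y.
General solution: -3y^2 + y = C.


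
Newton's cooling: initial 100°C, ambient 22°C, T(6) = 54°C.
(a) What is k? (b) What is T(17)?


Newton's law: T(t) = T_a + (T₀ - T_a)e^(-kt).
(a) Use T(6) = 54: (54 - 22)/(100 - 22) = e^(-k·6), so k = -ln(0.410)/6 ≈ 0.1485.
(b) Apply k to t = 17: T(17) = 22 + (78)e^(-2.524) ≈ 28.2°C.


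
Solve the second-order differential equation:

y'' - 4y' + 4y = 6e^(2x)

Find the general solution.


Characteristic polynomial (r - 2)² = 0; repeated root r = 2.
y_h = (C₁ + C₂x)e^(2x). Forcing matches the repeated root (resonance), so try y_p = Ax² e^(2x).
Substitute and solve for A: 2A = 6, so A = 3.
General solution: y = (C₁ + C₂x + 3x²)e^(2x).


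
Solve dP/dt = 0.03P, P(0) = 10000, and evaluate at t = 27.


The ODE dP/dt = 0.03P has solution P(t) = P(0)e^(0.03t).
Substitute P(0) = 10000 and t = 27: P(27) = 10000 e^(0.81) ≈ 22479.


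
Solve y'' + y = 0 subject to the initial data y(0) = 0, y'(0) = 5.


Characteristic roots of r² + 1 = 0 are ±1i, so y = C₁cos(x) + C₂sin(x).
Apply y(0) = 0: C₁ = 0. Differentiate and apply y'(0) = 5: 1·C₂ = 5, so C₂ = 5.
Particular solution: y = 5sin(x).


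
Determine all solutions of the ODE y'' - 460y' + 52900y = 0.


Characteristic equation: r² - 460r + 52900 = 0, i.e. (r - 230)² = 0.
Repeated root r = 230; include an x factor for the second linearly independent solution.
General solution: y = (C₁ + C₂x)e^(230x).


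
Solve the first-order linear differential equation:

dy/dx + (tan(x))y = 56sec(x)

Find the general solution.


P(x) = tan(x) ⇒ μ = e^(∫tan(x)dx) = sec(x).
(sec(x) y)' = 56sec²(x) ⇒ sec(x) y = 56tan(x) + C.
Multiply by cos(x): y = 56sin(x) + C·cos(x).


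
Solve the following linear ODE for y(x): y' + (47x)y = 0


P(x) = 47x ⇒ μ = e^((47/2)x²).
Q(x) = 0 so μ y is constant: y = Ce^(-(47/2)x²).


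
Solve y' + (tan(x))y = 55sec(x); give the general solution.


P(x) = tan(x) ⇒ μ = e^(∫tan(x)dx) = sec(x).
(sec(x) y)' = 55sec²(x) ⇒ sec(x) y = 55tan(x) + C.
Multiply by cos(x): y = 55sin(x) + C·cos(x).


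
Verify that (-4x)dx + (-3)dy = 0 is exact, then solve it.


Check exactness: ∂M/∂y = 0 and ∂N/∂x = 0; equal, so the equation is exact.
Integrate M with respect to x (treating y as constant): ∫M dx = -2x^2 + h(y).
Differentiate w.r.t. y and set equal to N: the x-dependent terms already match, leaving h'(y) = -3. Integrate: h(y) = -3y.
So F(x,y) = -2x^2 - 3y.
General solution: -2x^2 - 3y = C.


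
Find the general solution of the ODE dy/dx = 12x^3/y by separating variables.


Separate variables: y dy = 12x^3 dx.
Integrate both sides: y²/2 = 3x^4 + C₀.
Multiply by 2: y² = 6x^4 + C.


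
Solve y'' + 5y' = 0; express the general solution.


Characteristic equation: r² + 5r = 0.
Factor: (r - 0)(r + 5) = 0 ⇒ r = 0, -5 (distinct real).
General solution: y = C₁ + C₂e^(-5x).


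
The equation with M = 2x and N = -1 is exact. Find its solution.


Check exactness: ∂M/∂y = 0 and ∂N/∂x = 0; equal, so the equation is exact.
Integrate M with respect to x (treating y as constant): ∫M dx = x^2 + h(y).
Differentiate w.r.t. y and set equal to N: the x-dependent terms already match, leaving h'(y) = -1. Integrate: h(y) = -y.
So F(x,y) = x^2 - y.
General solution: x^2 - y = C.


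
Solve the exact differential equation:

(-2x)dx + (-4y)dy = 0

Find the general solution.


Check exactness: ∂M/∂y = 0 and ∂N/∂x = 0; equal, so the equation is exact.
Integrate M with respect to x (treating y as constant): ∫M dx = -x^2 + h(y).
Differentiate w.r.t. y and set equal to N: the x-dependent terms already match, leaving h'(y) = -4y. Integrate: h(y) = -2y^2.
So F(x,y) = -x^2 - 2y^2.
General solution: -x^2 - 2y^2 = C.


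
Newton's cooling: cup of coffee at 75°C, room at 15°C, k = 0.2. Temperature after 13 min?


Newton's law: dT/dt = -k(T - T_a) has solution T(t) = T_a + (T₀ - T_a)e^(-kt).
Plug in T_a = 15, T₀ = 75, k = 0.2, t = 13: T(13) = 15 + (60)e^(-2.60) ≈ 19.5°C.


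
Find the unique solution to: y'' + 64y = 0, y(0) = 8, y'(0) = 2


Characteristic roots of r² + 64 = 0 are ±8i, so y = C₁cos(8x) + C₂sin(8x).
Apply y(0) = 8: C₁ = 8. Differentiate and apply y'(0) = 2: 8·C₂ = 2, so C₂ = 1/4.
Particular solution: y = 8cos(8x) + (1/4)sin(8x).


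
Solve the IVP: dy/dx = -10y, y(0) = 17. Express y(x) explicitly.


General solution of y' = -10y is y = Ce^(-10x).
Apply y(0) = 17: C = 17.
Particular solution: y = 17e^(-10x).


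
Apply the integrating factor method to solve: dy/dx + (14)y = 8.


P(x) = 14, Q(x) = 8; integrating factor μ = e^(14x).
(μ y)' = 8e^(14x) ⇒ μ y = (4/7)e^(14x) + C.
Divide by μ: y = 4/7 + Ce^(-14x).


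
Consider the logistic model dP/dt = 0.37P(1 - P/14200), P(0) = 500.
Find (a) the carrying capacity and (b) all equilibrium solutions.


Logistic ODE dP/dt = 0.37P(1 - P/14200) has equilibria where dP/dt = 0, i.e. P = 0 or P = 14200.
The coefficient (1 - P/K) = 0 when P = K, identifying K = 14200 as the carrying capacity.
(a) K = 14200; (b) equilibria P = 0 and P = 14200.


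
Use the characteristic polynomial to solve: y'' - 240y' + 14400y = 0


Characteristic equation: r² - 240r + 14400 = 0, i.e. (r - 120)² = 0.
Repeated root r = 120; include an x factor for the second linearly independent solution.
General solution: y = (C₁ + C₂x)e^(120x).


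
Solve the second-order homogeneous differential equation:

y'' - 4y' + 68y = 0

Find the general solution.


Characteristic equation: r² - 4r + 68 = 0.
Discriminant is negative; roots r = 2 ± 8i (complex conjugate pair).
General solution uses e^(α x)(C₁ cos(β x) + C₂ sin(β x)): y = e^(2x)(C₁cos(8x) + C₂sin(8x)).


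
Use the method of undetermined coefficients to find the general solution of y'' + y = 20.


Homogeneous part: r² + 1 = 0 ⇒ r = ±1i, so y_h = C₁cos(x) + C₂sin(x).
Try constant y_p = A; plug in: 1A = 20 ⇒ A = 20.
General solution: y = C₁cos(x) + C₂sin(x) + 20.


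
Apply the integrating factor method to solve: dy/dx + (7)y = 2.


P(x) = 7, Q(x) = 2; integrating factor μ = e^(7x).
(μ y)' = 2e^(7x) ⇒ μ y = (2/7)e^(7x) + C.
Divide by μ: y = 2/7 + Ce^(-7x).


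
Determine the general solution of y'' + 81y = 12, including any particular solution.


Homogeneous part: r² + 81 = 0 ⇒ r = ±9i, so y_h = C₁cos(9x) + C₂sin(9x).
Try constant y_p = A; plug in: 81A = 12 ⇒ A = 4/27.
General solution: y = C₁cos(9x) + C₂sin(9x) + 4/27.


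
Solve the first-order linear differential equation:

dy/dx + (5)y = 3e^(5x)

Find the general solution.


P(x) = 5 ⇒ μ = e^(5x).
(μ y)' = 3e^(10x) ⇒ μ y = (3/10)e^(10x) + C.
Divide by μ: y = (3/10)e^(5x) + Ce^(-5x).


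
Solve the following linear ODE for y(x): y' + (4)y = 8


P(x) = 4, Q(x) = 8; integrating factor μ = e^(4x).
(μ y)' = 8e^(4x) ⇒ μ y = 2e^(4x) + C.
Divide by μ: y = 2 + Ce^(-4x).


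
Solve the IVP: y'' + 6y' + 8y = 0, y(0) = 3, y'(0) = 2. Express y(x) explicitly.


Characteristic roots of r² + 6r + 8 = 0 are -4, -2.
General solution y = c₁ e^(-4x) + c₂ e^(-2x).
Apply y(0) = 3: c₁ + c₂ = 3. Apply y'(0) = 2: -4 c₁ - 2 c₂ = 2.
Solve: c₁ = -4, c₂ = 7.
Particular solution: y = -4e^(-4x) + 7e^(-2x).


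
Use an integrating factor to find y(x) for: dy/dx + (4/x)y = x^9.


P(x) = 4/x ⇒ μ = x^4.
(x^4 y)' = x^4·x^9 = x^13.
Integrate: x^4 y = x^14/(14) + C.
Solve for y: y = (1/14)x^10 + C/x^4.


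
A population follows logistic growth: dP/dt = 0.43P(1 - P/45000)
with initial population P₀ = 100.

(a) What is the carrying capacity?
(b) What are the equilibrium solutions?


Logistic ODE dP/dt = 0.43P(1 - P/45000) has equilibria where dP/dt = 0, i.e. P = 0 or P = 45000.
The coefficient (1 - P/K) = 0 when P = K, identifying K = 45000 as the carrying capacity.
(a) K = 45000; (b) equilibria P = 0 and P = 45000.


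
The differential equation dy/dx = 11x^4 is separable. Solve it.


Integrate both sides with respect to x: y = ∫ 11x^4 dx = (11/5)x^5 + C.


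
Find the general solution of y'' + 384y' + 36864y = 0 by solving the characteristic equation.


Characteristic equation: r² + 384r + 36864 = 0, i.e. (r + 192)² = 0.
Repeated root r = -192; include an x factor for the second linearly independent solution.
General solution: y = (C₁ + C₂x)e^(-192x).


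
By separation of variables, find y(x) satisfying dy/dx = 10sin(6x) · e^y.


Separate: e^(-y) dy = 10sin(6x) dx.
Integrate: -e^(-y) = -(5/3)cos(6x) + C₀.
Rearrange: e^(-y) = (5/3)cos(6x) + C.


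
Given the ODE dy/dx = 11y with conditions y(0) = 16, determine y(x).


General solution of y' = 11y is y = Ce^(11x).
Apply y(0) = 16: C = 16.
Particular solution: y = 16e^(11x).


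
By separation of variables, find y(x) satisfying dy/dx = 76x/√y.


Separate: √y dy = 76x dx.
Integrate: (2/3)y^(3/2) = 38x² + C.


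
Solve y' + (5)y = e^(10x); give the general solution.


P(x) = 5 ⇒ μ = e^(5x).
(μ y)' = e^(15x) ⇒ μ y = e^(15x)/15 + C.
Divide by μ: y = (1/15)e^(10x) + Ce^(-5x).


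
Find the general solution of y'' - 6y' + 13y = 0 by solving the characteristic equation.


Characteristic equation: r² - 6r + 13 = 0.
Discriminant is negative; roots r = 3 ± 2i (complex conjugate pair).
General solution uses e^(α x)(C₁ cos(β x) + C₂ sin(β x)): y = e^(3x)(C₁cos(2x) + C₂sin(2x)).


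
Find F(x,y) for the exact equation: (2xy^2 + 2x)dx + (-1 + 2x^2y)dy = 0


Check exactness: ∂M/∂y = 4xy and ∂N/∂x = 4xy; equal, so the equation is exact.
Integrate M with respect to x (treating y as constant): ∫M dx = x^2y^2 + x^2 + h(y).
Differentiate w.r.t. y and set equal to N: the x-dependent terms already match, leaving h'(y) = -1. Integrate: h(y) = -y.
So F(x,y) = -y + x^2y^2 + x^2.
General solution: -y + x^2y^2 + x^2 = C.


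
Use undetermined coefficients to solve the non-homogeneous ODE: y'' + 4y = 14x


Homogeneous: r² + 4 = 0 ⇒ r = ±2i, y_h = C₁cos(2x) + C₂sin(2x).
Polynomial forcing; try y_p = Ax + B. Then y_p'' + 4 y_p = 4(Ax + B) = 14x, so B = 0 and A = 7/2.
General solution: y = C₁cos(2x) + C₂sin(2x) + (7/2)x.


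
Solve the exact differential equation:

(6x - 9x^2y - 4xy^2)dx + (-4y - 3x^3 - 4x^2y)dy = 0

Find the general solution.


Check exactness: ∂M/∂y = -9x^2 - 8xy and ∂N/∂x = -9x^2 - 8xy; equal, so the equation is exact.
Integrate M with respect to x (treating y as constant): ∫M dx = 3x^2 - 3x^3y - 2x^2y^2 + h(y).
Differentiate w.r.t. y and set equal to N: the x-dependent terms already match, leaving h'(y) = -4y. Integrate: h(y) = -2y^2.
So F(x,y) = 3x^2 - 2y^2 - 3x^3y - 2x^2y^2.
General solution: 3x^2 - 2y^2 - 3x^3y - 2x^2y^2 = C.


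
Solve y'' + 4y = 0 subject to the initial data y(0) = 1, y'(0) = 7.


Characteristic roots of r² + 4 = 0 are ±2i, so y = C₁cos(2x) + C₂sin(2x).
Apply y(0) = 1: C₁ = 1. Differentiate and apply y'(0) = 7: 2·C₂ = 7, so C₂ = 7/2.
Particular solution: y = cos(2x) + (7/2)sin(2x).


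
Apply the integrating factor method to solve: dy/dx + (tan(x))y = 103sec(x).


P(x) = tan(x) ⇒ μ = e^(∫tan(x)dx) = sec(x).
(sec(x) y)' = 103sec²(x) ⇒ sec(x) y = 103tan(x) + C.
Multiply by cos(x): y = 103sin(x) + C·cos(x).


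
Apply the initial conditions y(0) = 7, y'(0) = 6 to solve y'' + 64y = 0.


Characteristic roots of r² + 64 = 0 are ±8i, so y = C₁cos(8x) + C₂sin(8x).
Apply y(0) = 7: C₁ = 7. Differentiate and apply y'(0) = 6: 8·C₂ = 6, so C₂ = 3/4.
Particular solution: y = 7cos(8x) + (3/4)sin(8x).


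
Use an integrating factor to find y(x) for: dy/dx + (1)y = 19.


P(x) = 1, Q(x) = 19; integrating factor μ = e^(x).
(μ y)' = 19e^(x) ⇒ μ y = 19e^(x) + C.
Divide by μ: y = 19 + Ce^(-x).


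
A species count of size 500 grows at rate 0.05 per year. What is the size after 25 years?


The ODE dP/dt = 0.05P has solution P(t) = P(0)e^(0.05t).
Substitute P(0) = 500 and t = 25: P(25) = 500 e^(1.25) ≈ 1745.


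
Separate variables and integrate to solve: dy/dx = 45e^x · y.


Separate variables: dy/y = 45e^x dx.
Integrate: ln|y| = 45e^x + C₀.
Exponentiate: y = Ce^(45e^x).


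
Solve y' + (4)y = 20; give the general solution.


P(x) = 4, Q(x) = 20; integrating factor μ = e^(4x).
(μ y)' = 20e^(4x) ⇒ μ y = 5e^(4x) + C.
Divide by μ: y = 5 + Ce^(-4x).


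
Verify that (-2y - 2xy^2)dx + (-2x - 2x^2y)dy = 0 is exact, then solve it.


Check exactness: ∂M/∂y = -2 - 4xy and ∂N/∂x = -2 - 4xy; equal, so the equation is exact.
Integrate M with respect to x (treating y as constant): ∫M dx = -2xy - x^2y^2 + h(y).
Differentiate w.r.t. y and set equal to N: all terms match, so h'(y) = 0 and h is a constant absorbed into C.
General solution: -2xy - x^2y^2 = C.


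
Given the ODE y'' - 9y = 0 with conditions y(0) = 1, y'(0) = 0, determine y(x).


Characteristic roots of r² - 9 = 0 are -3, 3.
General solution y = c₁ e^(-3x) + c₂ e^(3x).
Apply y(0) = 1: c₁ + c₂ = 1. Apply y'(0) = 0: -3 c₁ + 3 c₂ = 0.
Solve: c₁ = 1/2, c₂ = 1/2.
Particular solution: y = (1/2)e^(-3x) + (1/2)e^(3x).


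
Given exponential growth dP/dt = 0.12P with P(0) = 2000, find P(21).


The ODE dP/dt = 0.12P has solution P(t) = P(0)e^(0.12t).
Substitute P(0) = 2000 and t = 21: P(21) = 2000 e^(2.52) ≈ 24857.


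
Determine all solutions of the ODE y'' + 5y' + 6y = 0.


Characteristic equation: r² + 5r + 6 = 0.
Factor: (r + 3)(r + 2) = 0 ⇒ r = -3, -2 (distinct real).
General solution: y = C₁e^(-3x) + C₂e^(-2x).


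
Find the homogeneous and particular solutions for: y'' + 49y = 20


Homogeneous part: r² + 49 = 0 ⇒ r = ±7i, so y_h = C₁cos(7x) + C₂sin(7x).
Try constant y_p = A; plug in: 49A = 20 ⇒ A = 20/49.
General solution: y = C₁cos(7x) + C₂sin(7x) + 20/49.


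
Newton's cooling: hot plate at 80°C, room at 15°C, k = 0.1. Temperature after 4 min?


Newton's law: dT/dt = -k(T - T_a) has solution T(t) = T_a + (T₀ - T_a)e^(-kt).
Plug in T_a = 15, T₀ = 80, k = 0.1, t = 4: T(4) = 15 + (65)e^(-0.40) ≈ 58.6°C.


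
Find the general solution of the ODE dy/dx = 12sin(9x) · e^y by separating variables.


Separate: e^(-y) dy = 12sin(9x) dx.
Integrate: -e^(-y) = -(4/3)cos(9x) + C₀.
Rearrange: e^(-y) = (4/3)cos(9x) + C.


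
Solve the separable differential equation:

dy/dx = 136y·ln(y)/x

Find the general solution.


Separate: dy/[y ln(y)] = 136 dx/x.
Substitute u = ln(y): du/u = 136 dx/x.
Integrate: ln|ln(y)| = 136ln|x| + C₀, hence ln(y) = C·x^136.


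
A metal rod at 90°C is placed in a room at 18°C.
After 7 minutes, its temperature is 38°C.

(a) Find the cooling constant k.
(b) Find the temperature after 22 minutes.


Newton's law: T(t) = T_a + (T₀ - T_a)e^(-kt).
(a) Use T(7) = 38: (38 - 18)/(90 - 18) = e^(-k·7), so k = -ln(0.278)/7 ≈ 0.1830.
(b) Apply k to t = 22: T(22) = 18 + (72)e^(-4.026) ≈ 19.3°C.


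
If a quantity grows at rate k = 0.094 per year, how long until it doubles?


Exponential growth: P(t) = P₀ e^(0.094t). Set P(t)/P₀ = 2: e^(0.094t) = 2.
Solve: t = ln(2)/0.094 ≈ 7.37 years.


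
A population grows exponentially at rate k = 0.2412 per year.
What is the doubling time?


Exponential growth: P(t) = P₀ e^(0.2412t). Set P(t)/P₀ = 2: e^(0.2412t) = 2.
Solve: t = ln(2)/0.2412 ≈ 2.87 years.


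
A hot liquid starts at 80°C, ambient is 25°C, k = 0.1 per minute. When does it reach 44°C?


From T(t) = T_a + (T₀ - T_a)e^(-kt), set T(t) = 44:
(44 - 25) / (80 - 25) = e^(-0.1t), so t = -ln(0.345)/0.1 ≈ 10.6 minutes.


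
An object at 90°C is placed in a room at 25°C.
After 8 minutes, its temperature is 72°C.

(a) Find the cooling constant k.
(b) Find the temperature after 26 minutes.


Newton's law: T(t) = T_a + (T₀ - T_a)e^(-kt).
(a) Use T(8) = 72: (72 - 25)/(90 - 25) = e^(-k·8), so k = -ln(0.723)/8 ≈ 0.0405.
(b) Apply k to t = 26: T(26) = 25 + (65)e^(-1.054) ≈ 47.7°C.


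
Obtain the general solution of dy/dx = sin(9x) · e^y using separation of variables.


Separate: e^(-y) dy = sin(9x) dx.
Integrate: -e^(-y) = -(1/9)cos(9x) + C₀.
Rearrange: e^(-y) = (1/9)cos(9x) + C.


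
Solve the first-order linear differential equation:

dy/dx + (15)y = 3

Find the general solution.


P(x) = 15, Q(x) = 3; integrating factor μ = e^(15x).
(μ y)' = 3e^(15x) ⇒ μ y = (1/5)e^(15x) + C.
Divide by μ: y = 1/5 + Ce^(-15x).


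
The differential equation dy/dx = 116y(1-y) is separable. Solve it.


Separate: dy/[y(1-y)] = 116 dx.
Partial fractions: 1/[y(1-y)] = 1/y + 1/(1-y).
Integrate: ln|y/(1-y)| = 116x + C₀.
Solve for y: y = 1/(1 + Ce^(-116x)).


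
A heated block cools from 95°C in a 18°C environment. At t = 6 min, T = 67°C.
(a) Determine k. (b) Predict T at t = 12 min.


Newton's law: T(t) = T_a + (T₀ - T_a)e^(-kt).
(a) Use T(6) = 67: (67 - 18)/(95 - 18) = e^(-k·6), so k = -ln(0.636)/6 ≈ 0.0753.
(b) Apply k to t = 12: T(12) = 18 + (77)e^(-0.904) ≈ 49.2°C.


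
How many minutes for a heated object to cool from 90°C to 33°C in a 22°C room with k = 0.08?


From T(t) = T_a + (T₀ - T_a)e^(-kt), set T(t) = 33:
(33 - 22) / (90 - 22) = e^(-0.08t), so t = -ln(0.162)/0.08 ≈ 22.8 minutes.


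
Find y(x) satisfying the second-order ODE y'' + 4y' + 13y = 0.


Characteristic equation: r² + 4r + 13 = 0.
Discriminant is negative; roots r = -2 ± 3i (complex conjugate pair).
General solution uses e^(α x)(C₁ cos(β x) + C₂ sin(β x)): y = e^(-2x)(C₁cos(3x) + C₂sin(3x)).


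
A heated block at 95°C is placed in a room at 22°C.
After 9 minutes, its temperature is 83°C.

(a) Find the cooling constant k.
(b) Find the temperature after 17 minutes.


Newton's law: T(t) = T_a + (T₀ - T_a)e^(-kt).
(a) Use T(9) = 83: (83 - 22)/(95 - 22) = e^(-k·9), so k = -ln(0.836)/9 ≈ 0.0200.
(b) Apply k to t = 17: T(17) = 22 + (73)e^(-0.339) ≈ 74.0°C.


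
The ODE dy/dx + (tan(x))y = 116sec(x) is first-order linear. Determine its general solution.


P(x) = tan(x) ⇒ μ = e^(∫tan(x)dx) = sec(x).
(sec(x) y)' = 116sec²(x) ⇒ sec(x) y = 116tan(x) + C.
Multiply by cos(x): y = 116sin(x) + C·cos(x).


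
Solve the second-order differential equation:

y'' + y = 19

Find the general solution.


Homogeneous part: r² + 1 = 0 ⇒ r = ±1i, so y_h = C₁cos(x) + C₂sin(x).
Try constant y_p = A; plug in: 1A = 19 ⇒ A = 19.
General solution: y = C₁cos(x) + C₂sin(x) + 19.


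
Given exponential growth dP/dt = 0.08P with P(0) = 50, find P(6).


The ODE dP/dt = 0.08P has solution P(t) = P(0)e^(0.08t).
Substitute P(0) = 50 and t = 6: P(6) = 50 e^(0.48) ≈ 81.


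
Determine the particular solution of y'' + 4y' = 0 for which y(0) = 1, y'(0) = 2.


Characteristic roots of r² + 4r = 0 are -4, 0.
General solution y = c₁ e^(-4x) + c₂.
Apply y(0) = 1: c₁ + c₂ = 1. Apply y'(0) = 2: -4 c₁ + 0 c₂ = 2.
Solve: c₁ = -1/2, c₂ = 3/2.
Particular solution: y = -(1/2)e^(-4x) + 3/2.


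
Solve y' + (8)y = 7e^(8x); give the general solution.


P(x) = 8 ⇒ μ = e^(8x).
(μ y)' = 7e^(16x) ⇒ μ y = (7/16)e^(16x) + C.
Divide by μ: y = (7/16)e^(8x) + Ce^(-8x).


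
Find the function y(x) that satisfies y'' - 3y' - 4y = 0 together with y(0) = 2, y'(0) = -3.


Characteristic roots of r² - 3r - 4 = 0 are -1, 4.
General solution y = c₁ e^(-x) + c₂ e^(4x).
Apply y(0) = 2: c₁ + c₂ = 2. Apply y'(0) = -3: -1 c₁ + 4 c₂ = -3.
Solve: c₁ = 11/5, c₂ = -1/5.
Particular solution: y = (11/5)e^(-x) - (1/5)e^(4x).


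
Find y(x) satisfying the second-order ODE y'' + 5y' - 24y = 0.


Characteristic equation: r² + 5r - 24 = 0.
Factor: (r - 3)(r + 8) = 0 ⇒ r = 3, -8 (distinct real).
General solution: y = C₁e^(3x) + C₂e^(-8x).


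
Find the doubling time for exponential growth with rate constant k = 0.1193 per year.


Exponential growth: P(t) = P₀ e^(0.1193t). Set P(t)/P₀ = 2: e^(0.1193t) = 2.
Solve: t = ln(2)/0.1193 ≈ 5.81 years.


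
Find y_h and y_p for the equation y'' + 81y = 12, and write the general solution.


Homogeneous part: r² + 81 = 0 ⇒ r = ±9i, so y_h = C₁cos(9x) + C₂sin(9x).
Try constant y_p = A; plug in: 81A = 12 ⇒ A = 4/27.
General solution: y = C₁cos(9x) + C₂sin(9x) + 4/27.


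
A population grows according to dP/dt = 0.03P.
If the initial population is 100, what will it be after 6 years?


The ODE dP/dt = 0.03P has solution P(t) = P(0)e^(0.03t).
Substitute P(0) = 100 and t = 6: P(6) = 100 e^(0.18) ≈ 120.


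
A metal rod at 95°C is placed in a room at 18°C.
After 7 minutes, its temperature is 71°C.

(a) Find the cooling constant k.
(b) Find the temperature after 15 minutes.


Newton's law: T(t) = T_a + (T₀ - T_a)e^(-kt).
(a) Use T(7) = 71: (71 - 18)/(95 - 18) = e^(-k·7), so k = -ln(0.688)/7 ≈ 0.0534.
(b) Apply k to t = 15: T(15) = 18 + (77)e^(-0.800) ≈ 52.6°C.


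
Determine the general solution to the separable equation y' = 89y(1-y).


Separate: dy/[y(1-y)] = 89 dx.
Partial fractions: 1/[y(1-y)] = 1/y + 1/(1-y).
Integrate: ln|y/(1-y)| = 89x + C₀.
Solve for y: y = 1/(1 + Ce^(-89x)).


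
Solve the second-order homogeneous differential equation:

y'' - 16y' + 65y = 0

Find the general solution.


Characteristic equation: r² - 16r + 65 = 0.
Discriminant is negative; roots r = 8 ± 1i (complex conjugate pair).
General solution uses e^(α x)(C₁ cos(β x) + C₂ sin(β x)): y = e^(8x)(C₁cos(x) + C₂sin(x)).


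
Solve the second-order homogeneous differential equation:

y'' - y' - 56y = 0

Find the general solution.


Characteristic equation: r² - r - 56 = 0.
Factor: (r + 7)(r - 8) = 0 ⇒ r = -7, 8 (distinct real).
General solution: y = C₁e^(-7x) + C₂e^(8x).


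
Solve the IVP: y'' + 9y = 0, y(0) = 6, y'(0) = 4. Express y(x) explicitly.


Characteristic roots of r² + 9 = 0 are ±3i, so y = C₁cos(3x) + C₂sin(3x).
Apply y(0) = 6: C₁ = 6. Differentiate and apply y'(0) = 4: 3·C₂ = 4, so C₂ = 4/3.
Particular solution: y = 6cos(3x) + (4/3)sin(3x).


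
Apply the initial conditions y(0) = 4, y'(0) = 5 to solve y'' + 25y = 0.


Characteristic roots of r² + 25 = 0 are ±5i, so y = C₁cos(5x) + C₂sin(5x).
Apply y(0) = 4: C₁ = 4. Differentiate and apply y'(0) = 5: 5·C₂ = 5, so C₂ = 1.
Particular solution: y = 4cos(5x) + sin(5x).


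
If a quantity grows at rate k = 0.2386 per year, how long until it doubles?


Exponential growth: P(t) = P₀ e^(0.2386t). Set P(t)/P₀ = 2: e^(0.2386t) = 2.
Solve: t = ln(2)/0.2386 ≈ 2.91 years.


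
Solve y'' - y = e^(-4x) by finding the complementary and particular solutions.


Characteristic roots of r² - 1 = 0 are -1, 1.
y_h = C₁e^(-x) + C₂e^(x).
Forcing exponent -4 is not a characteristic root; try y_p = Ae^(-4x).
Substitute: A·(16 + (0)·-4 + (-1)) = A·15 = 1, so A = 1/15.
General solution: y = C₁e^(-x) + C₂e^(x) + (1/15)e^(-4x).


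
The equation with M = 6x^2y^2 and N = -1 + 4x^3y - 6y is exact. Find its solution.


Check exactness: ∂M/∂y = 12x^2y and ∂N/∂x = 12x^2y; equal, so the equation is exact.
Integrate M with respect to x (treating y as constant): ∫M dx = 2x^3y^2 + h(y).
Differentiate w.r.t. y and set equal to N: the x-dependent terms already match, leaving h'(y) = -1 - 6y. Integrate: h(y) = -y - 3y^2.
So F(x,y) = -y + 2x^3y^2 - 3y^2.
General solution: -y + 2x^3y^2 - 3y^2 = C.


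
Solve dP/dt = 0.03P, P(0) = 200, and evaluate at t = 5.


The ODE dP/dt = 0.03P has solution P(t) = P(0)e^(0.03t).
Substitute P(0) = 200 and t = 5: P(5) = 200 e^(0.15) ≈ 232.


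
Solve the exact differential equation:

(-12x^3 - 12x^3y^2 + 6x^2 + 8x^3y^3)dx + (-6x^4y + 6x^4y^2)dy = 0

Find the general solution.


Check exactness: ∂M/∂y = -24x^3y + 24x^3y^2 and ∂N/∂x = -24x^3y + 24x^3y^2; equal, so the equation is exact.
Integrate M with respect to x (treating y as constant): ∫M dx = -3x^4 - 3x^4y^2 + 2x^3 + 2x^4y^3 + h(y).
Differentiate w.r.t. y and set equal to N: all terms match, so h'(y) = 0 and h is a constant absorbed into C.
General solution: -3x^4 - 3x^4y^2 + 2x^3 + 2x^4y^3 = C.


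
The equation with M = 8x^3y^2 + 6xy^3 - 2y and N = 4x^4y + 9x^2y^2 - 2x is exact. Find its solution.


Check exactness: ∂M/∂y = 16x^3y + 18xy^2 - 2 and ∂N/∂x = 16x^3y + 18xy^2 - 2; equal, so the equation is exact.
Integrate M with respect to x (treating y as constant): ∫M dx = 2x^4y^2 + 3x^2y^3 - 2xy + h(y).
Differentiate w.r.t. y and set equal to N: all terms match, so h'(y) = 0 and h is a constant absorbed into C.
General solution: 2x^4y^2 + 3x^2y^3 - 2xy = C.


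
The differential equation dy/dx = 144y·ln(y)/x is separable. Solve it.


Separate: dy/[y ln(y)] = 144 dx/x.
Substitute u = ln(y): du/u = 144 dx/x.
Integrate: ln|ln(y)| = 144ln|x| + C₀, hence ln(y) = C·x^144.


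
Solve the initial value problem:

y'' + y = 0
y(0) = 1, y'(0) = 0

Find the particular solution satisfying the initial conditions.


Characteristic roots of r² + 1 = 0 are ±1i, so y = C₁cos(x) + C₂sin(x).
Apply y(0) = 1: C₁ = 1. Differentiate and apply y'(0) = 0: 1·C₂ = 0, so C₂ = 0.
Particular solution: y = cos(x).


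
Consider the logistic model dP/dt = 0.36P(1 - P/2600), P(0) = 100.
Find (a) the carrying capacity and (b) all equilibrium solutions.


Logistic ODE dP/dt = 0.36P(1 - P/2600) has equilibria where dP/dt = 0, i.e. P = 0 or P = 2600.
The coefficient (1 - P/K) = 0 when P = K, identifying K = 2600 as the carrying capacity.
(a) K = 2600; (b) equilibria P = 0 and P = 2600.


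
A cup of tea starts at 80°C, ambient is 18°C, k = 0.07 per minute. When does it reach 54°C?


From T(t) = T_a + (T₀ - T_a)e^(-kt), set T(t) = 54:
(54 - 18) / (80 - 18) = e^(-0.07t), so t = -ln(0.581)/0.07 ≈ 7.8 minutes.


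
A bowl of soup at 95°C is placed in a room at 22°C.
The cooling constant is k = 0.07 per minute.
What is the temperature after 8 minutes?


Newton's law: dT/dt = -k(T - T_a) has solution T(t) = T_a + (T₀ - T_a)e^(-kt).
Plug in T_a = 22, T₀ = 95, k = 0.07, t = 8: T(8) = 22 + (73)e^(-0.56) ≈ 63.7°C.


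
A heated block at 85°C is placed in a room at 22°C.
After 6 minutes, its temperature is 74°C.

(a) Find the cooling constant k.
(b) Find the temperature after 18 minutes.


Newton's law: T(t) = T_a + (T₀ - T_a)e^(-kt).
(a) Use T(6) = 74: (74 - 22)/(85 - 22) = e^(-k·6), so k = -ln(0.825)/6 ≈ 0.0320.
(b) Apply k to t = 18: T(18) = 22 + (63)e^(-0.576) ≈ 57.4°C.


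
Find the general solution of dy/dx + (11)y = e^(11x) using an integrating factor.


P(x) = 11 ⇒ μ = e^(11x).
(μ y)' = e^(22x) ⇒ μ y = (1/22)e^(22x) + C.
Divide by μ: y = (1/22)e^(11x) + Ce^(-11x).


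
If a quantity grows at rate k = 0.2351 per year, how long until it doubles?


Exponential growth: P(t) = P₀ e^(0.2351t). Set P(t)/P₀ = 2: e^(0.2351t) = 2.
Solve: t = ln(2)/0.2351 ≈ 2.95 years.


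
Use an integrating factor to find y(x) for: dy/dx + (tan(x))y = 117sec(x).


P(x) = tan(x) ⇒ μ = e^(∫tan(x)dx) = sec(x).
(sec(x) y)' = 117sec²(x) ⇒ sec(x) y = 117tan(x) + C.
Multiply by cos(x): y = 117sin(x) + C·cos(x).


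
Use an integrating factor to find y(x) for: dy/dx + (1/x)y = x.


P(x) = 1/x ⇒ μ = x^1.
(x^1 y)' = x^2 ⇒ x^1 y = x^3/(3) + C.
Solve for y: y = (1/3)x^2 + C/x^1.


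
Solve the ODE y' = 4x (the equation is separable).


Integrate both sides with respect to x: y = ∫ 4x dx = 2x^2 + C.


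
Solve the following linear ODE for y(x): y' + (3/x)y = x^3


P(x) = 3/x ⇒ μ = x^3.
(x^3 y)' = x^6 ⇒ x^3 y = x^7/(7) + C.
Solve for y: y = (1/7)x^4 + C/x^3.


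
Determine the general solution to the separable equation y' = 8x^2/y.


Separate variables: y dy = 8x^2 dx.
Integrate both sides: y²/2 = (8/3)x^3 + C₀.
Multiply by 2: y² = (16/3)x^3 + C.


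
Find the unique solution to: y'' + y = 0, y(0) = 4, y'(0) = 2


Characteristic roots of r² + 1 = 0 are ±1i, so y = C₁cos(x) + C₂sin(x).
Apply y(0) = 4: C₁ = 4. Differentiate and apply y'(0) = 2: 1·C₂ = 2, so C₂ = 2.
Particular solution: y = 4cos(x) + 2sin(x).


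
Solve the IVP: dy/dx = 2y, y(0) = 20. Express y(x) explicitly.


General solution of y' = 2y is y = Ce^(2x).
Apply y(0) = 20: C = 20.
Particular solution: y = 20e^(2x).


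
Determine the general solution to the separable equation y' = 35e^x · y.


Separate variables: dy/y = 35e^x dx.
Integrate: ln|y| = 35e^x + C₀.
Exponentiate: y = Ce^(35e^x).


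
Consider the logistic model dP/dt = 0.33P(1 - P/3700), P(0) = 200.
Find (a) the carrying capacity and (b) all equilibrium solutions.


Logistic ODE dP/dt = 0.33P(1 - P/3700) has equilibria where dP/dt = 0, i.e. P = 0 or P = 3700.
The coefficient (1 - P/K) = 0 when P = K, identifying K = 3700 as the carrying capacity.
(a) K = 3700; (b) equilibria P = 0 and P = 3700.


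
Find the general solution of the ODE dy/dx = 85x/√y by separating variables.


Separate: √y dy = 85x dx.
Integrate: (2/3)y^(3/2) = (85/2)x² + C.


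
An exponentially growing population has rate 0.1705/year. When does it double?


Exponential growth: P(t) = P₀ e^(0.1705t). Set P(t)/P₀ = 2: e^(0.1705t) = 2.
Solve: t = ln(2)/0.1705 ≈ 4.07 years.


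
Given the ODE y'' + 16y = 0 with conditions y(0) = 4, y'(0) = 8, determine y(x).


Characteristic roots of r² + 16 = 0 are ±4i, so y = C₁cos(4x) + C₂sin(4x).
Apply y(0) = 4: C₁ = 4. Differentiate and apply y'(0) = 8: 4·C₂ = 8, so C₂ = 2.
Particular solution: y = 4cos(4x) + 2sin(4x).


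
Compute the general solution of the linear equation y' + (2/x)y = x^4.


P(x) = 2/x ⇒ μ = x^2.
(x^2 y)' = x^2·x^4 = x^6.
Integrate: x^2 y = x^7/(7) + C.
Solve for y: y = (1/7)x^5 + C/x^2.


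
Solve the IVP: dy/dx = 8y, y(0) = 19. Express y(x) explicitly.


General solution of y' = 8y is y = Ce^(8x).
Apply y(0) = 19: C = 19.
Particular solution: y = 19e^(8x).


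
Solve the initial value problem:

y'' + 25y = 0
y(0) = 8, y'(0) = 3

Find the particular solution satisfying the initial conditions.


Characteristic roots of r² + 25 = 0 are ±5i, so y = C₁cos(5x) + C₂sin(5x).
Apply y(0) = 8: C₁ = 8. Differentiate and apply y'(0) = 3: 5·C₂ = 3, so C₂ = 3/5.
Particular solution: y = 8cos(5x) + (3/5)sin(5x).


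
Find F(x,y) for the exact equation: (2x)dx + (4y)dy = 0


Check exactness: ∂M/∂y = 0 and ∂N/∂x = 0; equal, so the equation is exact.
Integrate M with respect to x (treating y as constant): ∫M dx = x^2 + h(y).
Differentiate w.r.t. y and set equal to N: the x-dependent terms already match, leaving h'(y) = 4y. Integrate: h(y) = 2y^2.
So F(x,y) = x^2 + 2y^2.
General solution: x^2 + 2y^2 = C.


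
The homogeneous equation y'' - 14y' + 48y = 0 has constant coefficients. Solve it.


Characteristic equation: r² - 14r + 48 = 0.
Factor: (r - 8)(r - 6) = 0 ⇒ r = 8, 6 (distinct real).
General solution: y = C₁e^(8x) + C₂e^(6x).


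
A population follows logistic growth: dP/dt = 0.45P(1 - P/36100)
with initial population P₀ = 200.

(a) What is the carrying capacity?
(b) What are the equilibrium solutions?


Logistic ODE dP/dt = 0.45P(1 - P/36100) has equilibria where dP/dt = 0, i.e. P = 0 or P = 36100.
The coefficient (1 - P/K) = 0 when P = K, identifying K = 36100 as the carrying capacity.
(a) K = 36100; (b) equilibria P = 0 and P = 36100.


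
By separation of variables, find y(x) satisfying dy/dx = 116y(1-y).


Separate: dy/[y(1-y)] = 116 dx.
Partial fractions: 1/[y(1-y)] = 1/y + 1/(1-y).
Integrate: ln|y/(1-y)| = 116x + C₀.
Solve for y: y = 1/(1 + Ce^(-116x)).


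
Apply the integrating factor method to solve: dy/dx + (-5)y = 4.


P(x) = -5 ⇒ μ = e^(-5x).
(μ y)' = 4e^(-5x) ⇒ μ y = -(4/5)e^(-5x) + C.
Divide by μ: y = -4/5 + Ce^(5x).


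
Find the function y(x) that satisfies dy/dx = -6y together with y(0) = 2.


General solution of y' = -6y is y = Ce^(-6x).
Apply y(0) = 2: C = 2.
Particular solution: y = 2e^(-6x).


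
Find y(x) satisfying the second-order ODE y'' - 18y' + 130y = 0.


Characteristic equation: r² - 18r + 130 = 0.
Discriminant is negative; roots r = 9 ± 7i (complex conjugate pair).
General solution uses e^(α x)(C₁ cos(β x) + C₂ sin(β x)): y = e^(9x)(C₁cos(7x) + C₂sin(7x)).


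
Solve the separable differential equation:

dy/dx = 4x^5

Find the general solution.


Integrate both sides with respect to x: y = ∫ 4x^5 dx = (2/3)x^6 + C.


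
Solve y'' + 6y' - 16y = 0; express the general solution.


Characteristic equation: r² + 6r - 16 = 0.
Factor: (r + 8)(r - 2) = 0 ⇒ r = -8, 2 (distinct real).
General solution: y = C₁e^(-8x) + C₂e^(2x).


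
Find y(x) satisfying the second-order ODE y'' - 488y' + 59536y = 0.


Characteristic equation: r² - 488r + 59536 = 0, i.e. (r - 244)² = 0.
Repeated root r = 244; include an x factor for the second linearly independent solution.
General solution: y = (C₁ + C₂x)e^(244x).


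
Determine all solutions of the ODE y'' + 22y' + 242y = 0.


Characteristic equation: r² + 22r + 242 = 0.
Discriminant is negative; roots r = -11 ± 11i (complex conjugate pair).
General solution uses e^(α x)(C₁ cos(β x) + C₂ sin(β x)): y = e^(-11x)(C₁cos(11x) + C₂sin(11x)).


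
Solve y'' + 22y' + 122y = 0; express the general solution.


Characteristic equation: r² + 22r + 122 = 0.
Discriminant is negative; roots r = -11 ± 1i (complex conjugate pair).
General solution uses e^(α x)(C₁ cos(β x) + C₂ sin(β x)): y = e^(-11x)(C₁cos(x) + C₂sin(x)).


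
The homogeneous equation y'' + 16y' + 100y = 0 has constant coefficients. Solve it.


Characteristic equation: r² + 16r + 100 = 0.
Discriminant is negative; roots r = -8 ± 6i (complex conjugate pair).
General solution uses e^(α x)(C₁ cos(β x) + C₂ sin(β x)): y = e^(-8x)(C₁cos(6x) + C₂sin(6x)).


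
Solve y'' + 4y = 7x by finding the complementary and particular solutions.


Homogeneous: r² + 4 = 0 ⇒ r = ±2i, y_h = C₁cos(2x) + C₂sin(2x).
Polynomial forcing; try y_p = Ax + B. Then y_p'' + 4 y_p = 4(Ax + B) = 7x, so B = 0 and A = 7/4.
General solution: y = C₁cos(2x) + C₂sin(2x) + (7/4)x.


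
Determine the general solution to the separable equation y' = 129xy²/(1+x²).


Separate: dy/y² = 129x/(1+x²) dx.
Integrate LHS: ∫ dy/y² = -1/y.
Integrate RHS via u = 1+x²: (129/2)ln(1+x²) + C.
Result: -1/y = (129/2)ln(1+x²) + C.


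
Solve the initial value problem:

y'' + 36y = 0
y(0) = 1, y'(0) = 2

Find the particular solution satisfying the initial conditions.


Characteristic roots of r² + 36 = 0 are ±6i, so y = C₁cos(6x) + C₂sin(6x).
Apply y(0) = 1: C₁ = 1. Differentiate and apply y'(0) = 2: 6·C₂ = 2, so C₂ = 1/3.
Particular solution: y = cos(6x) + (1/3)sin(6x).


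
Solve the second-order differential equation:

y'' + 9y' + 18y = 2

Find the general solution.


Characteristic roots of r² + 9r + 18 = 0 are -3, -6.
y_h = C₁e^(-3x) + C₂e^(-6x).
Constant forcing; try y_p = A. Then 18A = 2 ⇒ A = 1/9.
General solution: y = C₁e^(-3x) + C₂e^(-6x) + 1/9.


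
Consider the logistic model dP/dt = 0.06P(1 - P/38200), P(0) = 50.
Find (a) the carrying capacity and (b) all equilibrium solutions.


Logistic ODE dP/dt = 0.06P(1 - P/38200) has equilibria where dP/dt = 0, i.e. P = 0 or P = 38200.
The coefficient (1 - P/K) = 0 when P = K, identifying K = 38200 as the carrying capacity.
(a) K = 38200; (b) equilibria P = 0 and P = 38200.


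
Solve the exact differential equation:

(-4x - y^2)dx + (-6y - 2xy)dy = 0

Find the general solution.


Check exactness: ∂M/∂y = -2y and ∂N/∂x = -2y; equal, so the equation is exact.
Integrate M with respect to x (treating y as constant): ∫M dx = -2x^2 - xy^2 + h(y).
Differentiate w.r.t. y and set equal to N: the x-dependent terms already match, leaving h'(y) = -6y. Integrate: h(y) = -3y^2.
So F(x,y) = -3y^2 - 2x^2 - xy^2.
General solution: -3y^2 - 2x^2 - xy^2 = C.


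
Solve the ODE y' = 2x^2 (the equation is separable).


Integrate both sides with respect to x: y = ∫ 2x^2 dx = (2/3)x^3 + C.


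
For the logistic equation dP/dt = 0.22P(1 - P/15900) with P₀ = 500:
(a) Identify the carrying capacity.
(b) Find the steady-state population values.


Logistic ODE dP/dt = 0.22P(1 - P/15900) has equilibria where dP/dt = 0, i.e. P = 0 or P = 15900.
The coefficient (1 - P/K) = 0 when P = K, identifying K = 15900 as the carrying capacity.
(a) K = 15900; (b) equilibria P = 0 and P = 15900.


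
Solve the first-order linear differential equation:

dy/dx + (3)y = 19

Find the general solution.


P(x) = 3, Q(x) = 19; integrating factor μ = e^(3x).
(μ y)' = 19e^(3x) ⇒ μ y = (19/3)e^(3x) + C.
Divide by μ: y = 19/3 + Ce^(-3x).


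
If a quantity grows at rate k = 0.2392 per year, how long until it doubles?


Exponential growth: P(t) = P₀ e^(0.2392t). Set P(t)/P₀ = 2: e^(0.2392t) = 2.
Solve: t = ln(2)/0.2392 ≈ 2.90 years.


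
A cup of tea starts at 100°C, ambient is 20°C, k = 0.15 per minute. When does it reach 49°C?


From T(t) = T_a + (T₀ - T_a)e^(-kt), set T(t) = 49:
(49 - 20) / (100 - 20) = e^(-0.15t), so t = -ln(0.362)/0.15 ≈ 6.8 minutes.


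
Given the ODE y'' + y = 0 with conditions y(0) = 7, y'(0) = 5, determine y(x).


Characteristic roots of r² + 1 = 0 are ±1i, so y = C₁cos(x) + C₂sin(x).
Apply y(0) = 7: C₁ = 7. Differentiate and apply y'(0) = 5: 1·C₂ = 5, so C₂ = 5.
Particular solution: y = 7cos(x) + 5sin(x).


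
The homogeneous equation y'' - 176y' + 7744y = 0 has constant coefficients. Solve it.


Characteristic equation: r² - 176r + 7744 = 0, i.e. (r - 88)² = 0.
Repeated root r = 88; include an x factor for the second linearly independent solution.
General solution: y = (C₁ + C₂x)e^(88x).


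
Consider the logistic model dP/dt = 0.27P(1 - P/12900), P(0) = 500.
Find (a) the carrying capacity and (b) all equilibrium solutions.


Logistic ODE dP/dt = 0.27P(1 - P/12900) has equilibria where dP/dt = 0, i.e. P = 0 or P = 12900.
The coefficient (1 - P/K) = 0 when P = K, identifying K = 12900 as the carrying capacity.
(a) K = 12900; (b) equilibria P = 0 and P = 12900.


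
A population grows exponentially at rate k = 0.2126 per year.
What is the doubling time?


Exponential growth: P(t) = P₀ e^(0.2126t). Set P(t)/P₀ = 2: e^(0.2126t) = 2.
Solve: t = ln(2)/0.2126 ≈ 3.26 years.


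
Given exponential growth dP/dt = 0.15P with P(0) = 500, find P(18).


The ODE dP/dt = 0.15P has solution P(t) = P(0)e^(0.15t).
Substitute P(0) = 500 and t = 18: P(18) = 500 e^(2.70) ≈ 7440.
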